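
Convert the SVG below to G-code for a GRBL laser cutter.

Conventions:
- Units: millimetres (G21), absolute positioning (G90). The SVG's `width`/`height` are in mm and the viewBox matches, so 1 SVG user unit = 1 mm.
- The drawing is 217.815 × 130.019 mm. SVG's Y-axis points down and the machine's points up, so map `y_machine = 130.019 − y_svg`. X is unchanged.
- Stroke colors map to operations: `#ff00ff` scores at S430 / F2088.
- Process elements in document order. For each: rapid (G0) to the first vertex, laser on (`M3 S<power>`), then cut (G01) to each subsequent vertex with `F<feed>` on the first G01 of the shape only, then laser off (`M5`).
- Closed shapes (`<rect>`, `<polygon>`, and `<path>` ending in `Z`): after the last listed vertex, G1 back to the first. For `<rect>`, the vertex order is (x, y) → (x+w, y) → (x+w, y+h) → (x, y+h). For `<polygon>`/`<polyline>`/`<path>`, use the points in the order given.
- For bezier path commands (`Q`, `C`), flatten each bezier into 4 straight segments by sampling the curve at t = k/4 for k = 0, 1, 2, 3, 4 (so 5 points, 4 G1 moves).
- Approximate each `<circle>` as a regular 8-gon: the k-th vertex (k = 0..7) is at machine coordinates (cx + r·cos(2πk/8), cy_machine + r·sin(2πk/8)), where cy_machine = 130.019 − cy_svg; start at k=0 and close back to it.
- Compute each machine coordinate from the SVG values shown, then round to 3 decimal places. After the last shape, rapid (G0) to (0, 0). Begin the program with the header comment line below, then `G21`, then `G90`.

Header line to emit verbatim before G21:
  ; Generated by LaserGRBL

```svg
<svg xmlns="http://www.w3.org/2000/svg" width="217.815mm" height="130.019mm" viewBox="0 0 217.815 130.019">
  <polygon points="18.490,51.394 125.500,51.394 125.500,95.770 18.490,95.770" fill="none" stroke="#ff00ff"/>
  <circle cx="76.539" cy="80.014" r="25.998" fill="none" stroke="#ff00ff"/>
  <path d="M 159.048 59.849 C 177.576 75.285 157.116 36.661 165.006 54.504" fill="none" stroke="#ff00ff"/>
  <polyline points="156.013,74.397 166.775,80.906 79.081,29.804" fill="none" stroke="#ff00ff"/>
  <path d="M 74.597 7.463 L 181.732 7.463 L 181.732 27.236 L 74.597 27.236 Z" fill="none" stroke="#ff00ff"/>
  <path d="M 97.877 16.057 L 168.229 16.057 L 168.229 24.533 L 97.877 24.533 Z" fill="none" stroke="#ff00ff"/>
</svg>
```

; Generated by LaserGRBL
G21
G90
G0 X18.490 Y78.625
M3 S430
G01 X125.500 Y78.625 F2088
G01 X125.500 Y34.249
G01 X18.490 Y34.249
G01 X18.490 Y78.625
M5
G0 X102.537 Y50.005
M3 S430
G01 X94.922 Y68.388 F2088
G01 X76.539 Y76.003
G01 X58.156 Y68.388
G01 X50.541 Y50.005
G01 X58.156 Y31.622
G01 X76.539 Y24.007
G01 X94.922 Y31.622
G01 X102.537 Y50.005
M5
G0 X159.048 Y70.170
M3 S430
G01 X166.686 Y67.002 F2088
G01 X166.016 Y73.745
G01 X163.352 Y80.037
G01 X165.006 Y75.515
M5
G0 X156.013 Y55.622
M3 S430
G01 X166.775 Y49.113 F2088
G01 X79.081 Y100.215
M5
G0 X74.597 Y122.556
M3 S430
G01 X181.732 Y122.556 F2088
G01 X181.732 Y102.783
G01 X74.597 Y102.783
G01 X74.597 Y122.556
M5
G0 X97.877 Y113.962
M3 S430
G01 X168.229 Y113.962 F2088
G01 X168.229 Y105.486
G01 X97.877 Y105.486
G01 X97.877 Y113.962
M5
G0 X0.000 Y0.000

1 u = 1 mm; y_m = 130.019 − y.

[1] `<polygon>` rectangle, #ff00ff→score S430 F2088: (18.490,78.625) → (125.500,78.625) → (125.500,34.249) → (18.490,34.249) → (18.490,78.625) (closed)

[2] `<circle>` circle, #ff00ff→score S430 F2088: (102.537,50.005) → (94.922,68.388) → (76.539,76.003) → (58.156,68.388) → (50.541,50.005) → (58.156,31.622) → (76.539,24.007) → (94.922,31.622) → (102.537,50.005) (closed)

[3] `<path>` cubic bezier, #ff00ff→score S430 F2088: (159.048,70.170) → (166.686,67.002) → (166.016,73.745) → (163.352,80.037) → (165.006,75.515)

[4] `<polyline>` open polyline, #ff00ff→score S430 F2088: (156.013,55.622) → (166.775,49.113) → (79.081,100.215)

[5] `<path>` rectangle, #ff00ff→score S430 F2088: (74.597,122.556) → (181.732,122.556) → (181.732,102.783) → (74.597,102.783) → (74.597,122.556) (closed)

[6] `<path>` rectangle, #ff00ff→score S430 F2088: (97.877,113.962) → (168.229,113.962) → (168.229,105.486) → (97.877,105.486) → (97.877,113.962) (closed)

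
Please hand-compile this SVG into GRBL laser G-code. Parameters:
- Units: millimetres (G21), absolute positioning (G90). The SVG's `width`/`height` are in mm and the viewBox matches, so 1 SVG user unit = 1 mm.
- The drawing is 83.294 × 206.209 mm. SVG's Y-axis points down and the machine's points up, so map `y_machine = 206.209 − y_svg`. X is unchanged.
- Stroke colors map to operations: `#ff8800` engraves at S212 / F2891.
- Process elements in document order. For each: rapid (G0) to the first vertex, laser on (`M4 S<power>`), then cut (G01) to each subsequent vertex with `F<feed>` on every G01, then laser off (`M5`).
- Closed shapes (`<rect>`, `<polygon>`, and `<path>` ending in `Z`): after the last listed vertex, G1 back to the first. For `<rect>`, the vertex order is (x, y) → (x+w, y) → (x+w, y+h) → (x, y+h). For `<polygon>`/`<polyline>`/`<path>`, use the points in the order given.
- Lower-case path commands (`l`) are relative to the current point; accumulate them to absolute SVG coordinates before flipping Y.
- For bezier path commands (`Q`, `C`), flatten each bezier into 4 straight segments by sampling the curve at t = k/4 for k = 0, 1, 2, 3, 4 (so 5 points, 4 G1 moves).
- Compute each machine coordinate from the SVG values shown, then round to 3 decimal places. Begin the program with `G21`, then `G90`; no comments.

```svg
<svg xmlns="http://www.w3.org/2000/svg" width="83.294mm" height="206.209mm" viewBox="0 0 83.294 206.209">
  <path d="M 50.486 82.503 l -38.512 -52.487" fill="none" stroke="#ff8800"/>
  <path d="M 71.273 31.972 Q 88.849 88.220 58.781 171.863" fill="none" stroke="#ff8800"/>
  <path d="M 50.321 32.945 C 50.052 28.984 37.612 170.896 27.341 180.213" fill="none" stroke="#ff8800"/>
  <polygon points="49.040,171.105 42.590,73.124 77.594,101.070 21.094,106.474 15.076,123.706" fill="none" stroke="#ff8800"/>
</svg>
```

1 u = 1 mm; y_m = 206.209 − y.

[1] `<path>` line segment, #ff8800→engrave S212 F2891: (50.486,123.706) → (11.974,176.193)

[2] `<path>` quadratic bezier, #ff8800→engrave S212 F2891: (71.273,174.237) → (77.083,144.401) → (76.938,111.140) → (70.837,74.455) → (58.781,34.346)

[3] `<path>` cubic bezier, #ff8800→engrave S212 F2891: (50.321,173.264) → (48.061,153.235) → (42.582,104.609) → (35.227,53.494) → (27.341,25.996)

[4] `<polygon>` closed polygon, #ff8800→engrave S212 F2891: (49.040,35.104) → (42.590,133.085) → (77.594,105.139) → (21.094,99.735) → (15.076,82.503) → (49.040,35.104) (closed)

G21
G90
G0 X50.486 Y123.706
M4 S212
G01 X11.974 Y176.193 F2891
M5
G0 X71.273 Y174.237
M4 S212
G01 X77.083 Y144.401 F2891
G01 X76.938 Y111.140 F2891
G01 X70.837 Y74.455 F2891
G01 X58.781 Y34.346 F2891
M5
G0 X50.321 Y173.264
M4 S212
G01 X48.061 Y153.235 F2891
G01 X42.582 Y104.609 F2891
G01 X35.227 Y53.494 F2891
G01 X27.341 Y25.996 F2891
M5
G0 X49.040 Y35.104
M4 S212
G01 X42.590 Y133.085 F2891
G01 X77.594 Y105.139 F2891
G01 X21.094 Y99.735 F2891
G01 X15.076 Y82.503 F2891
G01 X49.040 Y35.104 F2891
M5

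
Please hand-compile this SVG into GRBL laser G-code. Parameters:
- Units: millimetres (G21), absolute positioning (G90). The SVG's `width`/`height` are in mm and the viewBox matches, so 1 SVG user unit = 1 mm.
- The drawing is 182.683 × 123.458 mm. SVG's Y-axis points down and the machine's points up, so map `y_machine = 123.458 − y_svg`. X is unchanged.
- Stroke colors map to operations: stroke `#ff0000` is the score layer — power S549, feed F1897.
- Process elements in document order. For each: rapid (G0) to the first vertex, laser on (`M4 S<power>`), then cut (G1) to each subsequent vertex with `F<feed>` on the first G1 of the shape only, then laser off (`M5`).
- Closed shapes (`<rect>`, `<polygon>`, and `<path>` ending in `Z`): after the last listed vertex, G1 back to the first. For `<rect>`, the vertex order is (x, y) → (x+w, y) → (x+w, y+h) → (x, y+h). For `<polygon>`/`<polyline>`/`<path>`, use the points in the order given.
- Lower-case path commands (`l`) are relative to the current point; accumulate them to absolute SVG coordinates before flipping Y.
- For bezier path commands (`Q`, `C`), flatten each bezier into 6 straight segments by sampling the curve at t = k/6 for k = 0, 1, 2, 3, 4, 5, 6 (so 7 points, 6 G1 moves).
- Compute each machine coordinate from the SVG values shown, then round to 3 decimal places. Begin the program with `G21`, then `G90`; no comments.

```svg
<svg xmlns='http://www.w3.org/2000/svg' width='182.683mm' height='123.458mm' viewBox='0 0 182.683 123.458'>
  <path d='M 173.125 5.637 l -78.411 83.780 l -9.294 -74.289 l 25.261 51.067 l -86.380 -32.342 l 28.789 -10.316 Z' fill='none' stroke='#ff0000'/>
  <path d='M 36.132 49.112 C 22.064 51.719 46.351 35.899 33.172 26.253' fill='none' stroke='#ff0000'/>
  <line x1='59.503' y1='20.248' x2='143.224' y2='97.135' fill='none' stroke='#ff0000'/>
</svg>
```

viewBox `0 0 182.683 123.458` with mm width/height → 1 unit = 1 mm. Flip: y_m = 123.458 − y_svg.

**Shape 1** — `<path>` closed polygon, stroke `#ff0000` → score (S549, F1897). Machine vertices: (173.125,117.821) → (94.714,34.041) → (85.420,108.330) → (110.681,57.263) → (24.301,89.605) → (53.090,99.921) → (173.125,117.821). Closed: final G1 returns to the first vertex.

**Shape 2** — `<path>` cubic bezier, stroke `#ff0000` → score (S549, F1897). Control points (SVG): P0=(36.132,49.112), P1=(22.064,51.719), P2=(46.351,35.899), P3=(33.172,26.253); sampled at t=k/6. Machine vertices: (36.132,74.346) → (31.943,74.464) → (32.041,76.970) → (34.319,81.181) → (36.671,86.412) → (36.990,91.981) → (33.172,97.205). Open path.

**Shape 3** — `<line>` line segment, stroke `#ff0000` → score (S549, F1897). Machine vertices: (59.503,103.210) → (143.224,26.323). Open path.

G21
G90
G0 X173.125 Y117.821
M4 S549
G1 X94.714 Y34.041 F1897
G1 X85.420 Y108.330
G1 X110.681 Y57.263
G1 X24.301 Y89.605
G1 X53.090 Y99.921
G1 X173.125 Y117.821
M5
G0 X36.132 Y74.346
M4 S549
G1 X31.943 Y74.464 F1897
G1 X32.041 Y76.970
G1 X34.319 Y81.181
G1 X36.671 Y86.412
G1 X36.990 Y91.981
G1 X33.172 Y97.205
M5
G0 X59.503 Y103.210
M4 S549
G1 X143.224 Y26.323 F1897
M5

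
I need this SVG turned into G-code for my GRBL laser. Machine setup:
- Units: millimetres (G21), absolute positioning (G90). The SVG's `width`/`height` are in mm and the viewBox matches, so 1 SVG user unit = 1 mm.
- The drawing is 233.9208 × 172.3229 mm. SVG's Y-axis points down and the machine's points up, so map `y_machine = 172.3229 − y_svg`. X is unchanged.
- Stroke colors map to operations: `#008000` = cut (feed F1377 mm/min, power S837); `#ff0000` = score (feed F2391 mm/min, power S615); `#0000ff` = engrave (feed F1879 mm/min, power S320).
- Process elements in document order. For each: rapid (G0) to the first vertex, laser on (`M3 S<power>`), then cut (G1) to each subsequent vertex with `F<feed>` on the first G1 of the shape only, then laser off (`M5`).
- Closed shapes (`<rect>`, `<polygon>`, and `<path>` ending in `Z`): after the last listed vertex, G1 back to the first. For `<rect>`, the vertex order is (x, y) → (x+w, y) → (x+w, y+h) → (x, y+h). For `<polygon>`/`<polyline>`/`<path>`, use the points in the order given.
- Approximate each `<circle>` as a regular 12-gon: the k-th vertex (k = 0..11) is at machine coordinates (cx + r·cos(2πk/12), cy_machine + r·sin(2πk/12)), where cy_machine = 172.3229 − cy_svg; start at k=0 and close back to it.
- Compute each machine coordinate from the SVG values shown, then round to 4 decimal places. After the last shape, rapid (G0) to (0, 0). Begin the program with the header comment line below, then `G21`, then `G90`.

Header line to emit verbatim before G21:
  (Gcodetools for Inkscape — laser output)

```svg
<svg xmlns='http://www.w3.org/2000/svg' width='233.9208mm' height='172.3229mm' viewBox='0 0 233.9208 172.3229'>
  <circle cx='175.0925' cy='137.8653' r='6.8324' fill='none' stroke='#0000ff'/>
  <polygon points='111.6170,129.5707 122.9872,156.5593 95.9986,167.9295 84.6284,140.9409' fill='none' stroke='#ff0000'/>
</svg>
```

Since the viewBox matches the mm dimensions, user units are millimetres directly. The only transform is the Y-flip y_m = 172.3229 − y_svg.

Shape 1 is a circle drawn with `<circle>`. Its stroke #0000ff means engrave at S320, F1879. After flipping Y the toolpath is (181.9249,34.4576) → (181.0095,37.8738) → (178.5087,40.3746) → (175.0925,41.2900) → (171.6763,40.3746) → (169.1755,37.8738) → (168.2601,34.4576) → (169.1755,31.0414) → (171.6763,28.5406) → (175.0925,27.6252) → (178.5087,28.5406) → (181.0095,31.0414) → (181.9249,34.4576), returning to the start.

Shape 2 is a regular polygon drawn with `<polygon>`. Its stroke #ff0000 means score at S615, F2391. After flipping Y the toolpath is (111.6170,42.7522) → (122.9872,15.7636) → (95.9986,4.3934) → (84.6284,31.3820) → (111.6170,42.7522), returning to the start.

(Gcodetools for Inkscape — laser output)
G21
G90
G0 X181.9249 Y34.4576
M3 S320
G1 X181.0095 Y37.8738 F1879
G1 X178.5087 Y40.3746
G1 X175.0925 Y41.2900
G1 X171.6763 Y40.3746
G1 X169.1755 Y37.8738
G1 X168.2601 Y34.4576
G1 X169.1755 Y31.0414
G1 X171.6763 Y28.5406
G1 X175.0925 Y27.6252
G1 X178.5087 Y28.5406
G1 X181.0095 Y31.0414
G1 X181.9249 Y34.4576
M5
G0 X111.6170 Y42.7522
M3 S615
G1 X122.9872 Y15.7636 F2391
G1 X95.9986 Y4.3934
G1 X84.6284 Y31.3820
G1 X111.6170 Y42.7522
M5
G0 X0.0000 Y0.0000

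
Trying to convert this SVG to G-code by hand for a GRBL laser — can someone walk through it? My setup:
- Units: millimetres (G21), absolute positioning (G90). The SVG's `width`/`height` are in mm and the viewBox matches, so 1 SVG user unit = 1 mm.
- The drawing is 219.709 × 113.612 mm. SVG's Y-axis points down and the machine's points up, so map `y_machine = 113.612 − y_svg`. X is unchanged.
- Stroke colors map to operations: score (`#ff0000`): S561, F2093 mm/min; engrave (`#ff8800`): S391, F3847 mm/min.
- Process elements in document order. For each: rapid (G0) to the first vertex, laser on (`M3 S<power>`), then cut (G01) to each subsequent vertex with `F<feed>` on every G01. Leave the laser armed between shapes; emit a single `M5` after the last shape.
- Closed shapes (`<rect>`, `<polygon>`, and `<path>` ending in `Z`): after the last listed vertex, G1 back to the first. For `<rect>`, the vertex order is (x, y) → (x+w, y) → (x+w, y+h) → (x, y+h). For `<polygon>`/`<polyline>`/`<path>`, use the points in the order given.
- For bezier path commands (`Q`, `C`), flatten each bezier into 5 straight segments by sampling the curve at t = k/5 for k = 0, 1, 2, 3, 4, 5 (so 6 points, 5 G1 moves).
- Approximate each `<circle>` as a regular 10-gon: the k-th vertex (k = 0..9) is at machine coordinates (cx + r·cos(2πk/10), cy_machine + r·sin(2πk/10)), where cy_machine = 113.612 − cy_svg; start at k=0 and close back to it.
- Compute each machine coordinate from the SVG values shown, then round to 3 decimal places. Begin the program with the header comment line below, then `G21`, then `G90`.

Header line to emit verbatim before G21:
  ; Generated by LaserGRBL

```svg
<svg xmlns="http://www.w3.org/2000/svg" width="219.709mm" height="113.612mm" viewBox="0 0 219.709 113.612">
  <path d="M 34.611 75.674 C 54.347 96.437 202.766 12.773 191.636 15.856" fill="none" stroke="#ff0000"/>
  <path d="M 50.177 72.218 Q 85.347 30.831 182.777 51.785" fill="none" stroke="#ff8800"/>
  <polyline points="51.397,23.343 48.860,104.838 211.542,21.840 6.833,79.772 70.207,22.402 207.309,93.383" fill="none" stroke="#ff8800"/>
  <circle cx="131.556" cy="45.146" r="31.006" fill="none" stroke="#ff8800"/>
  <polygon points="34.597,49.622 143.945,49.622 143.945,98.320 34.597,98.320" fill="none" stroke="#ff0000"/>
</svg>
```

; Generated by LaserGRBL
G21
G90
G0 X34.611 Y37.938
M3 S561
G01 X59.589 Y36.482 F2093
G01 X101.615 Y50.912 F2093
G01 X146.855 Y72.052 F2093
G01 X181.474 Y90.726 F2093
G01 X191.636 Y97.756 F2093
G0 X50.177 Y41.394
M3 S391
G01 X66.735 Y55.455 F3847
G01 X88.275 Y64.529 F3847
G01 X114.795 Y68.616 F3847
G01 X146.295 Y67.715 F3847
G01 X182.777 Y61.827 F3847
G0 X51.397 Y90.269
M3 S391
G01 X48.860 Y8.774 F3847
G01 X211.542 Y91.772 F3847
G01 X6.833 Y33.840 F3847
G01 X70.207 Y91.210 F3847
G01 X207.309 Y20.229 F3847
G0 X162.562 Y68.466
M3 S391
G01 X156.640 Y86.691 F3847
G01 X141.137 Y97.954 F3847
G01 X121.975 Y97.954 F3847
G01 X106.472 Y86.691 F3847
G01 X100.550 Y68.466 F3847
G01 X106.472 Y50.241 F3847
G01 X121.975 Y38.978 F3847
G01 X141.137 Y38.978 F3847
G01 X156.640 Y50.241 F3847
G01 X162.562 Y68.466 F3847
G0 X34.597 Y63.990
M3 S561
G01 X143.945 Y63.990 F2093
G01 X143.945 Y15.292 F2093
G01 X34.597 Y15.292 F2093
G01 X34.597 Y63.990 F2093
M5

viewBox `0 0 219.709 113.612` with mm width/height → 1 unit = 1 mm. Flip: y_m = 113.612 − y_svg.

**Shape 1** — `<path>` cubic bezier, stroke `#ff0000` → score (S561, F2093). Control points (SVG): P0=(34.611,75.674), P1=(54.347,96.437), P2=(202.766,12.773), P3=(191.636,15.856); sampled at t=k/5. Machine vertices: (34.611,37.938) → (59.589,36.482) → (101.615,50.912) → (146.855,72.052) → (181.474,90.726) → (191.636,97.756). Open path.

**Shape 2** — `<path>` quadratic bezier, stroke `#ff8800` → engrave (S391, F3847). Control points (SVG): P0=(50.177,72.218), P1=(85.347,30.831), P2=(182.777,51.785); sampled at t=k/5. Machine vertices: (50.177,41.394) → (66.735,55.455) → (88.275,64.529) → (114.795,68.616) → (146.295,67.715) → (182.777,61.827). Open path.

**Shape 3** — `<polyline>` open polyline, stroke `#ff8800` → engrave (S391, F3847). Machine vertices: (51.397,90.269) → (48.860,8.774) → (211.542,91.772) → (6.833,33.840) → (70.207,91.210) → (207.309,20.229). Open path.

**Shape 4** — `<circle>` circle, stroke `#ff8800` → engrave (S391, F3847). Machine vertices: (162.562,68.466) → (156.640,86.691) → (141.137,97.954) → (121.975,97.954) → (106.472,86.691) → (100.550,68.466) → (106.472,50.241) → (121.975,38.978) → (141.137,38.978) → (156.640,50.241) → (162.562,68.466). Closed: final G1 returns to the first vertex.

**Shape 5** — `<polygon>` rectangle, stroke `#ff0000` → score (S561, F2093). Machine vertices: (34.597,63.990) → (143.945,63.990) → (143.945,15.292) → (34.597,15.292) → (34.597,63.990). Closed: final G1 returns to the first vertex.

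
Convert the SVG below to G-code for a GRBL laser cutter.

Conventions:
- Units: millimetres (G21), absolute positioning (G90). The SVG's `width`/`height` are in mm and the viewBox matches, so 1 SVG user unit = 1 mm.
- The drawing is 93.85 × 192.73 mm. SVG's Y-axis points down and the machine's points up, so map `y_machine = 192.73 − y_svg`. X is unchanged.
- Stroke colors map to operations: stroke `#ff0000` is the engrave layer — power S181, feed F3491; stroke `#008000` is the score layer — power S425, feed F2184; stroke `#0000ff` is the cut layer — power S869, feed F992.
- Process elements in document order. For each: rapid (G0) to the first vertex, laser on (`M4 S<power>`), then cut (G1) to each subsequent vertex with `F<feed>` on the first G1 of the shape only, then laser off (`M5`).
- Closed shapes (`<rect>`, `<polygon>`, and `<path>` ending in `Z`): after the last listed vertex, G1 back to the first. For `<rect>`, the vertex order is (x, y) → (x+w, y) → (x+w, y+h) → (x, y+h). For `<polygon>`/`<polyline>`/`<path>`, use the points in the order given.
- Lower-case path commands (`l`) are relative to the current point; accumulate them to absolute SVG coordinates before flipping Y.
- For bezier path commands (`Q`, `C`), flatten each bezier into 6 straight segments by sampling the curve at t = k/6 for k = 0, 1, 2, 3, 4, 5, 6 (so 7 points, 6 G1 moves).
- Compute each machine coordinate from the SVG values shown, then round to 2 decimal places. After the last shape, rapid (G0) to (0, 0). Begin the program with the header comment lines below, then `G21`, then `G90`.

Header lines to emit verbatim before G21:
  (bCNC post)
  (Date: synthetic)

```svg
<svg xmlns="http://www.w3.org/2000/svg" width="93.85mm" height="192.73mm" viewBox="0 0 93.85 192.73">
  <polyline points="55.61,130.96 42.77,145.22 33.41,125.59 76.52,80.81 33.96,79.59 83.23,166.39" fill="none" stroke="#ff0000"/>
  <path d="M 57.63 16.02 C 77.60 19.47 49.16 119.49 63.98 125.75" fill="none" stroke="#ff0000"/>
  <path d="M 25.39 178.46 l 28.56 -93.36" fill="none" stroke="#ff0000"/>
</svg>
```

(bCNC post)
(Date: synthetic)
G21
G90
G0 X55.61 Y61.77
M4 S181
G1 X42.77 Y47.51 F3491
G1 X33.41 Y67.14
G1 X76.52 Y111.92
G1 X33.96 Y113.14
G1 X83.23 Y26.34
M5
G0 X57.63 Y176.71
M4 S181
G1 X64.01 Y167.82 F3491
G1 X64.86 Y148.12
G1 X62.74 Y122.90
G1 X60.18 Y97.44
G1 X59.75 Y77.04
G1 X63.98 Y66.98
M5
G0 X25.39 Y14.27
M4 S181
G1 X53.95 Y107.63 F3491
M5
G0 X0.00 Y0.00

Since the viewBox matches the mm dimensions, user units are millimetres directly. The only transform is the Y-flip y_m = 192.73 − y_svg.

Shape 1 is a open polyline drawn with `<polyline>`. Its stroke #ff0000 means engrave at S181, F3491. After flipping Y the toolpath is (55.61,61.77) → (42.77,47.51) → (33.41,67.14) → (76.52,111.92) → (33.96,113.14) → (83.23,26.34).

Shape 2 is a cubic bezier drawn with `<path>`. Its stroke #ff0000 means engrave at S181, F3491. After flipping Y the toolpath is (57.63,176.71) → (64.01,167.82) → (64.86,148.12) → (62.74,122.90) → (60.18,97.44) → (59.75,77.04) → (63.98,66.98).

Shape 3 is a line segment drawn with `<path>`. Its stroke #ff0000 means engrave at S181, F3491. After flipping Y the toolpath is (25.39,14.27) → (53.95,107.63).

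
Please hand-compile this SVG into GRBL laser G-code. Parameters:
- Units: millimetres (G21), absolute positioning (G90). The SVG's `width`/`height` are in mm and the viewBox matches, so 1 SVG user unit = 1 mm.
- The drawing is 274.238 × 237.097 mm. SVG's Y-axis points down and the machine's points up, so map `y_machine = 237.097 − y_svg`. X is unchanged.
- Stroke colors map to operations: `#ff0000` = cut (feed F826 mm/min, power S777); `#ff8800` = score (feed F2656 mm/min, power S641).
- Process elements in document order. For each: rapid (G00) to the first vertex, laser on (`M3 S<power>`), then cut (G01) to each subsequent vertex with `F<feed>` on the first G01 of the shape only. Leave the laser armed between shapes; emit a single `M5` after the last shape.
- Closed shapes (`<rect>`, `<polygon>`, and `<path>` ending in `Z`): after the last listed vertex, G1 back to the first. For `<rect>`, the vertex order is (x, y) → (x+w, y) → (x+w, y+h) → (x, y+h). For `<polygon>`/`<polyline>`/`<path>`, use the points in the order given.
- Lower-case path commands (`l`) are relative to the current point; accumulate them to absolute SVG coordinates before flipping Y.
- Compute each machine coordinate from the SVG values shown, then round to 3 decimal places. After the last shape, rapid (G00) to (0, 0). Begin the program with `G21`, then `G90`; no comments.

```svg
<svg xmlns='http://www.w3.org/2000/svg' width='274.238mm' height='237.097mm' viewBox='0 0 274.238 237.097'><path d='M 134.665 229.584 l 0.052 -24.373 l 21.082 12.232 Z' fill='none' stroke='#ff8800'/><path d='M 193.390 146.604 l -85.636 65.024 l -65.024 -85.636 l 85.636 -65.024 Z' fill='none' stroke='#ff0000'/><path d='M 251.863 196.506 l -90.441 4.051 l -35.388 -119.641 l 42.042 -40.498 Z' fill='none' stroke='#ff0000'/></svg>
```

viewBox `0 0 274.238 237.097` with mm width/height → 1 unit = 1 mm. Flip: y_m = 237.097 − y_svg.

**Shape 1** — `<path>` regular polygon, stroke `#ff8800` → score (S641, F2656). Machine vertices: (134.665,7.513) → (134.717,31.886) → (155.799,19.654) → (134.665,7.513). Closed: final G1 returns to the first vertex.

**Shape 2** — `<path>` regular polygon, stroke `#ff0000` → cut (S777, F826). Machine vertices: (193.390,90.493) → (107.754,25.469) → (42.730,111.105) → (128.366,176.129) → (193.390,90.493). Closed: final G1 returns to the first vertex.

**Shape 3** — `<path>` closed polygon, stroke `#ff0000` → cut (S777, F826). Machine vertices: (251.863,40.591) → (161.422,36.540) → (126.034,156.181) → (168.076,196.679) → (251.863,40.591). Closed: final G1 returns to the first vertex.

G21
G90
G00 X134.665 Y7.513
M3 S641
G01 X134.717 Y31.886 F2656
G01 X155.799 Y19.654
G01 X134.665 Y7.513
G00 X193.390 Y90.493
M3 S777
G01 X107.754 Y25.469 F826
G01 X42.730 Y111.105
G01 X128.366 Y176.129
G01 X193.390 Y90.493
G00 X251.863 Y40.591
M3 S777
G01 X161.422 Y36.540 F826
G01 X126.034 Y156.181
G01 X168.076 Y196.679
G01 X251.863 Y40.591
M5
G00 X0.000 Y0.000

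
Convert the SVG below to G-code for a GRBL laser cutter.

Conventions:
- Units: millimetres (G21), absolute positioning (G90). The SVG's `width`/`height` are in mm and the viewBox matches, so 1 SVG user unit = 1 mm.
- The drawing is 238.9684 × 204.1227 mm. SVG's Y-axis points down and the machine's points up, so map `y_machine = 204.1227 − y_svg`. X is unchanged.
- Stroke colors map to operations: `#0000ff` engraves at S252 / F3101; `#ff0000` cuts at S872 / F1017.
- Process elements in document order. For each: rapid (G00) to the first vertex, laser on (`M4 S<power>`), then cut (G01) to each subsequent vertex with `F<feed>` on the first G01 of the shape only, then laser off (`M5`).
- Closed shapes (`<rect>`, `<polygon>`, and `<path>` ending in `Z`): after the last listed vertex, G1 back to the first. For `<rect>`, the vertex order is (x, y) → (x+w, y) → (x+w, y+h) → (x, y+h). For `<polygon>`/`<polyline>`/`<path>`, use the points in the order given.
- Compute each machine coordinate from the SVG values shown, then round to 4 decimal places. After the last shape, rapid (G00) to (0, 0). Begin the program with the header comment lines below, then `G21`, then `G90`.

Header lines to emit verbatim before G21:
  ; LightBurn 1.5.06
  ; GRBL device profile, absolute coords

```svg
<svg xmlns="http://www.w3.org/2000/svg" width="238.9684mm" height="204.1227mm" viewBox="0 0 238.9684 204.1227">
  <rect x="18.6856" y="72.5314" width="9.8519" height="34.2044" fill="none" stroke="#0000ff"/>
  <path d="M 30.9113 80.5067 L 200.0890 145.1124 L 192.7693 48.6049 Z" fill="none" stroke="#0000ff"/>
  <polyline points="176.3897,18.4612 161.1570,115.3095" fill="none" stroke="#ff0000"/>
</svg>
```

; LightBurn 1.5.06
; GRBL device profile, absolute coords
G21
G90
G00 X18.6856 Y131.5913
M4 S252
G01 X28.5375 Y131.5913 F3101
G01 X28.5375 Y97.3869
G01 X18.6856 Y97.3869
G01 X18.6856 Y131.5913
M5
G00 X30.9113 Y123.6160
M4 S252
G01 X200.0890 Y59.0103 F3101
G01 X192.7693 Y155.5178
G01 X30.9113 Y123.6160
M5
G00 X176.3897 Y185.6615
M4 S872
G01 X161.1570 Y88.8132 F1017
M5
G00 X0.0000 Y0.0000

1 u = 1 mm; y_m = 204.1227 − y.

[1] `<rect>` rectangle, #0000ff→engrave S252 F3101: (18.6856,131.5913) → (28.5375,131.5913) → (28.5375,97.3869) → (18.6856,97.3869) → (18.6856,131.5913) (closed)

[2] `<path>` closed polygon, #0000ff→engrave S252 F3101: (30.9113,123.6160) → (200.0890,59.0103) → (192.7693,155.5178) → (30.9113,123.6160) (closed)

[3] `<polyline>` line segment, #ff0000→cut S872 F1017: (176.3897,185.6615) → (161.1570,88.8132)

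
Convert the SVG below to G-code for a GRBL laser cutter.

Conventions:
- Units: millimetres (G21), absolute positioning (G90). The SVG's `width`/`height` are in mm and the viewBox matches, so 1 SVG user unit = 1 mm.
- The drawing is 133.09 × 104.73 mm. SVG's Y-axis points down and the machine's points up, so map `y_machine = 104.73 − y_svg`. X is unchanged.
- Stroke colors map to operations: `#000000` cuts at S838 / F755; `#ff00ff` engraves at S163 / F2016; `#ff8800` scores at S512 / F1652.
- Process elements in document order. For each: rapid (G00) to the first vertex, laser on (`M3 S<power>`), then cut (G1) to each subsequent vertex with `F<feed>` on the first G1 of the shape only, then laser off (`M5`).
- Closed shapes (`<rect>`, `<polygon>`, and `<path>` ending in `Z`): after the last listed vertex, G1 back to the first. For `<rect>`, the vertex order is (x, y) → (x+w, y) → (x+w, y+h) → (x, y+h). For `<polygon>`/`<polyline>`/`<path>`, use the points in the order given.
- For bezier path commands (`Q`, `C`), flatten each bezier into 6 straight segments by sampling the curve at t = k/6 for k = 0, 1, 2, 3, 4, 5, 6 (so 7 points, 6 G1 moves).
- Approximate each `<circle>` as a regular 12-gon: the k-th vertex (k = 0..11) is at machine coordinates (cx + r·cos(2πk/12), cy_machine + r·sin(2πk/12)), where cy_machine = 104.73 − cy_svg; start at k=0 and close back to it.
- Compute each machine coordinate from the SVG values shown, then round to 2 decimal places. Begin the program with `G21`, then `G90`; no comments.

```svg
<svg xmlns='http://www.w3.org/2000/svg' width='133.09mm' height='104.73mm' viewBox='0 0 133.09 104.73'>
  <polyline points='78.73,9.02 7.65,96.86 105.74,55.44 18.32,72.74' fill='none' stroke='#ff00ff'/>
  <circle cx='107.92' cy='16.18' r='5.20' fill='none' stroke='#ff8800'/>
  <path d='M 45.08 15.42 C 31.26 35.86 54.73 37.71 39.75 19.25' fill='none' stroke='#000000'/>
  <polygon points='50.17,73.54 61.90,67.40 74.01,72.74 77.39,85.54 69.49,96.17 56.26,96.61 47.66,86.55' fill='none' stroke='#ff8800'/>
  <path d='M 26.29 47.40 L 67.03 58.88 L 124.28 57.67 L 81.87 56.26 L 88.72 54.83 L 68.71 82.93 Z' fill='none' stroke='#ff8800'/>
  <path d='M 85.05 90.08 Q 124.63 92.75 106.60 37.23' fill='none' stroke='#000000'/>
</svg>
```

Since the viewBox matches the mm dimensions, user units are millimetres directly. The only transform is the Y-flip y_m = 104.73 − y_svg.

Shape 1 is a open polyline drawn with `<polyline>`. Its stroke #ff00ff means engrave at S163, F2016. After flipping Y the toolpath is (78.73,95.71) → (7.65,7.87) → (105.74,49.29) → (18.32,31.99).

Shape 2 is a circle drawn with `<circle>`. Its stroke #ff8800 means score at S512, F1652. After flipping Y the toolpath is (113.12,88.55) → (112.42,91.15) → (110.52,93.05) → (107.92,93.75) → (105.32,93.05) → (103.42,91.15) → (102.72,88.55) → (103.42,85.95) → (105.32,84.05) → (107.92,83.35) → (110.52,84.05) → (112.42,85.95) → (113.12,88.55), returning to the start.

Shape 3 is a cubic bezier drawn with `<path>`. Its stroke #000000 means cut at S838, F755. After flipping Y the toolpath is (45.08,89.31) → (40.93,80.65) → (40.88,75.13) → (42.85,72.81) → (44.72,73.73) → (44.39,77.93) → (39.75,85.48).

Shape 4 is a regular polygon drawn with `<polygon>`. Its stroke #ff8800 means score at S512, F1652. After flipping Y the toolpath is (50.17,31.19) → (61.90,37.33) → (74.01,31.99) → (77.39,19.19) → (69.49,8.56) → (56.26,8.12) → (47.66,18.18) → (50.17,31.19), returning to the start.

Shape 5 is a closed polygon drawn with `<path>`. Its stroke #ff8800 means score at S512, F1652. After flipping Y the toolpath is (26.29,57.33) → (67.03,45.85) → (124.28,47.06) → (81.87,48.47) → (88.72,49.90) → (68.71,21.80) → (26.29,57.33), returning to the start.

Shape 6 is a quadratic bezier drawn with `<path>`. Its stroke #000000 means cut at S838, F755. After flipping Y the toolpath is (85.05,14.65) → (96.64,15.38) → (105.04,19.34) → (110.23,26.53) → (112.22,36.95) → (111.01,50.61) → (106.60,67.50).

G21
G90
G00 X78.73 Y95.71
M3 S163
G1 X7.65 Y7.87 F2016
G1 X105.74 Y49.29
G1 X18.32 Y31.99
M5
G00 X113.12 Y88.55
M3 S512
G1 X112.42 Y91.15 F1652
G1 X110.52 Y93.05
G1 X107.92 Y93.75
G1 X105.32 Y93.05
G1 X103.42 Y91.15
G1 X102.72 Y88.55
G1 X103.42 Y85.95
G1 X105.32 Y84.05
G1 X107.92 Y83.35
G1 X110.52 Y84.05
G1 X112.42 Y85.95
G1 X113.12 Y88.55
M5
G00 X45.08 Y89.31
M3 S838
G1 X40.93 Y80.65 F755
G1 X40.88 Y75.13
G1 X42.85 Y72.81
G1 X44.72 Y73.73
G1 X44.39 Y77.93
G1 X39.75 Y85.48
M5
G00 X50.17 Y31.19
M3 S512
G1 X61.90 Y37.33 F1652
G1 X74.01 Y31.99
G1 X77.39 Y19.19
G1 X69.49 Y8.56
G1 X56.26 Y8.12
G1 X47.66 Y18.18
G1 X50.17 Y31.19
M5
G00 X26.29 Y57.33
M3 S512
G1 X67.03 Y45.85 F1652
G1 X124.28 Y47.06
G1 X81.87 Y48.47
G1 X88.72 Y49.90
G1 X68.71 Y21.80
G1 X26.29 Y57.33
M5
G00 X85.05 Y14.65
M3 S838
G1 X96.64 Y15.38 F755
G1 X105.04 Y19.34
G1 X110.23 Y26.53
G1 X112.22 Y36.95
G1 X111.01 Y50.61
G1 X106.60 Y67.50
M5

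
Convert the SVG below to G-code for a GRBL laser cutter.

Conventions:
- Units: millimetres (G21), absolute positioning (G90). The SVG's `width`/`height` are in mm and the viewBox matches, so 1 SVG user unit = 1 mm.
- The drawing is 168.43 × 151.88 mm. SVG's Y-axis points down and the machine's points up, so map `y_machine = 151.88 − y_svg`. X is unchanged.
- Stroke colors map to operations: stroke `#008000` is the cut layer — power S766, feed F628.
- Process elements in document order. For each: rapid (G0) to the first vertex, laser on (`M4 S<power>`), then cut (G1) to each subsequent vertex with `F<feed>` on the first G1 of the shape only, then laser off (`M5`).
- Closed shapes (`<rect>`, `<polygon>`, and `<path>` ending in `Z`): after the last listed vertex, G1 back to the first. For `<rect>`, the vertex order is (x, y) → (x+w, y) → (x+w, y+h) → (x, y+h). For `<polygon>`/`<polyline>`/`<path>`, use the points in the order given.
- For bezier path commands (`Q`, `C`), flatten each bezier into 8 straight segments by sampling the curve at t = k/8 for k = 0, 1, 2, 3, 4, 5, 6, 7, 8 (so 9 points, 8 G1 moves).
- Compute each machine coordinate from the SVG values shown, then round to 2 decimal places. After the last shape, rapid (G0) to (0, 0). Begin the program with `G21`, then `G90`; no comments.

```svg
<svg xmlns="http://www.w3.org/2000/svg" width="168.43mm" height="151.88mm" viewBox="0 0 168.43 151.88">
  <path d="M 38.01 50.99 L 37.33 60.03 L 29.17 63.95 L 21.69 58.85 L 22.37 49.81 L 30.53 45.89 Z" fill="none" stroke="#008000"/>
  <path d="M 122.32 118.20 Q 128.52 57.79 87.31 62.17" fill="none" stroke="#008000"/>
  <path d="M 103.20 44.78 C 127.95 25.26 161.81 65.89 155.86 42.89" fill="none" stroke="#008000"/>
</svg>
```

G21
G90
G0 X38.01 Y100.89
M4 S766
G1 X37.33 Y91.85 F628
G1 X29.17 Y87.93
G1 X21.69 Y93.03
G1 X22.37 Y102.07
G1 X30.53 Y105.99
G1 X38.01 Y100.89
M5
G0 X122.32 Y33.68
M4 S766
G1 X123.13 Y47.77 F628
G1 X122.46 Y59.84
G1 X120.30 Y69.88
G1 X116.67 Y77.89
G1 X111.55 Y83.88
G1 X104.95 Y87.85
G1 X96.87 Y89.79
G1 X87.31 Y89.71
M5
G0 X103.20 Y107.10
M4 S766
G1 X112.81 Y111.84 F628
G1 X122.71 Y112.40
G1 X132.31 Y110.21
G1 X141.04 Y106.74
G1 X148.34 Y103.43
G1 X153.62 Y101.74
G1 X156.32 Y103.11
G1 X155.86 Y108.99
M5
G0 X0.00 Y0.00

viewBox `0 0 168.43 151.88` with mm width/height → 1 unit = 1 mm. Flip: y_m = 151.88 − y_svg.

**Shape 1** — `<path>` regular polygon, stroke `#008000` → cut (S766, F628). Machine vertices: (38.01,100.89) → (37.33,91.85) → (29.17,87.93) → (21.69,93.03) → (22.37,102.07) → (30.53,105.99) → (38.01,100.89). Closed: final G1 returns to the first vertex.

**Shape 2** — `<path>` quadratic bezier, stroke `#008000` → cut (S766, F628). Control points (SVG): P0=(122.32,118.20), P1=(128.52,57.79), P2=(87.31,62.17); sampled at t=k/8. Machine vertices: (122.32,33.68) → (123.13,47.77) → (122.46,59.84) → (120.30,69.88) → (116.67,77.89) → (111.55,83.88) → (104.95,87.85) → (96.87,89.79) → (87.31,89.71). Open path.

**Shape 3** — `<path>` cubic bezier, stroke `#008000` → cut (S766, F628). Control points (SVG): P0=(103.20,44.78), P1=(127.95,25.26), P2=(161.81,65.89), P3=(155.86,42.89); sampled at t=k/8. Machine vertices: (103.20,107.10) → (112.81,111.84) → (122.71,112.40) → (132.31,110.21) → (141.04,106.74) → (148.34,103.43) → (153.62,101.74) → (156.32,103.11) → (155.86,108.99). Open path.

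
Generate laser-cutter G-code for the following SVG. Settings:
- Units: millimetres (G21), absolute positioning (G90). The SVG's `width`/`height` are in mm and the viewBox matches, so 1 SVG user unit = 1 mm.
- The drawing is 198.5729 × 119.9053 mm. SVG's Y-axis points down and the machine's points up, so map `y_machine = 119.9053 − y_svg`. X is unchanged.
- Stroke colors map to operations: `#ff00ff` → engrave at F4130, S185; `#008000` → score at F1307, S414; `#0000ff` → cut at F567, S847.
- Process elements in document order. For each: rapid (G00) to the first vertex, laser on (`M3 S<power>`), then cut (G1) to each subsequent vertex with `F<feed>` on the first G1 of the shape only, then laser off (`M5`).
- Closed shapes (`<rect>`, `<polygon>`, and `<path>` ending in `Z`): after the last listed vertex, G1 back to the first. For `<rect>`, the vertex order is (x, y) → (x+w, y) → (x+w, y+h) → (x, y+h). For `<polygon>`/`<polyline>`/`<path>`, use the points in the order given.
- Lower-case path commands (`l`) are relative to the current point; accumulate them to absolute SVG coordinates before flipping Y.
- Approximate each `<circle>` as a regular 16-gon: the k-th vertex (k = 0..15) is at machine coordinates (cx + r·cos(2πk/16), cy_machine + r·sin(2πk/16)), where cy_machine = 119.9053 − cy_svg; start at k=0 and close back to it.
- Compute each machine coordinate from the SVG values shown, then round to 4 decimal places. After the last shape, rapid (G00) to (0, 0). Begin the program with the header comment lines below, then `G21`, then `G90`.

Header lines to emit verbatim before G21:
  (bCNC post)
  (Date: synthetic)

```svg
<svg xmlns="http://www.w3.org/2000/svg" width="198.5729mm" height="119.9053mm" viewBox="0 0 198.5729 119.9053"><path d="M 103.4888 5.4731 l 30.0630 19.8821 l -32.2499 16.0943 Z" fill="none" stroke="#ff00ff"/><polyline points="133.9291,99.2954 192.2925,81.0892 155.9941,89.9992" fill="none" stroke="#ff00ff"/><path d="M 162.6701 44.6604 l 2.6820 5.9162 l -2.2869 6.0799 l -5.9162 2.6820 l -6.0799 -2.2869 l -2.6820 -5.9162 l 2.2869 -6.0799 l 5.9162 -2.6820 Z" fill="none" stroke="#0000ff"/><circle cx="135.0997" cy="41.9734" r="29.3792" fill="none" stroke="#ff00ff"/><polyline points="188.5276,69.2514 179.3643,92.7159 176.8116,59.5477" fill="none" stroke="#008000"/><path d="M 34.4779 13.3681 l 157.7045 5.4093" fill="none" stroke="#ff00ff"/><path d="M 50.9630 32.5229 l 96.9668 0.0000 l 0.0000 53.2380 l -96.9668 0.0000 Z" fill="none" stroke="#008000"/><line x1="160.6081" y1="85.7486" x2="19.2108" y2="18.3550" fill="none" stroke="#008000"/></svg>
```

viewBox `0 0 198.5729 119.9053` with mm width/height → 1 unit = 1 mm. Flip: y_m = 119.9053 − y_svg.

**Shape 1** — `<path>` regular polygon, stroke `#ff00ff` → engrave (S185, F4130). Machine vertices: (103.4888,114.4322) → (133.5518,94.5501) → (101.3019,78.4558) → (103.4888,114.4322). Closed: final G1 returns to the first vertex.

**Shape 2** — `<polyline>` open polyline, stroke `#ff00ff` → engrave (S185, F4130). Machine vertices: (133.9291,20.6099) → (192.2925,38.8161) → (155.9941,29.9061). Open path.

**Shape 3** — `<path>` regular polygon, stroke `#0000ff` → cut (S847, F567). Machine vertices: (162.6701,75.2449) → (165.3521,69.3287) → (163.0652,63.2488) → (157.1490,60.5668) → (151.0691,62.8537) → (148.3871,68.7699) → (150.6740,74.8498) → (156.5902,77.5318) → (162.6701,75.2449). Closed: final G1 returns to the first vertex.

**Shape 4** — `<circle>` circle, stroke `#ff00ff` → engrave (S185, F4130). Machine vertices: (164.4789,77.9319) → (162.2425,89.1748) → (155.8739,98.7061) → (146.3426,105.0747) → (135.0997,107.3111) → (123.8568,105.0747) → (114.3255,98.7061) → (107.9569,89.1748) → (105.7205,77.9319) → (107.9569,66.6890) → (114.3255,57.1577) → (123.8568,50.7891) → (135.0997,48.5527) → (146.3426,50.7891) → (155.8739,57.1577) → (162.2425,66.6890) → (164.4789,77.9319). Closed: final G1 returns to the first vertex.

**Shape 5** — `<polyline>` open polyline, stroke `#008000` → score (S414, F1307). Machine vertices: (188.5276,50.6539) → (179.3643,27.1894) → (176.8116,60.3576). Open path.

**Shape 6** — `<path>` line segment, stroke `#ff00ff` → engrave (S185, F4130). Machine vertices: (34.4779,106.5372) → (192.1824,101.1279). Open path.

**Shape 7** — `<path>` rectangle, stroke `#008000` → score (S414, F1307). Machine vertices: (50.9630,87.3824) → (147.9298,87.3824) → (147.9298,34.1444) → (50.9630,34.1444) → (50.9630,87.3824). Closed: final G1 returns to the first vertex.

**Shape 8** — `<line>` line segment, stroke `#008000` → score (S414, F1307). Machine vertices: (160.6081,34.1567) → (19.2108,101.5503). Open path.

(bCNC post)
(Date: synthetic)
G21
G90
G00 X103.4888 Y114.4322
M3 S185
G1 X133.5518 Y94.5501 F4130
G1 X101.3019 Y78.4558
G1 X103.4888 Y114.4322
M5
G00 X133.9291 Y20.6099
M3 S185
G1 X192.2925 Y38.8161 F4130
G1 X155.9941 Y29.9061
M5
G00 X162.6701 Y75.2449
M3 S847
G1 X165.3521 Y69.3287 F567
G1 X163.0652 Y63.2488
G1 X157.1490 Y60.5668
G1 X151.0691 Y62.8537
G1 X148.3871 Y68.7699
G1 X150.6740 Y74.8498
G1 X156.5902 Y77.5318
G1 X162.6701 Y75.2449
M5
G00 X164.4789 Y77.9319
M3 S185
G1 X162.2425 Y89.1748 F4130
G1 X155.8739 Y98.7061
G1 X146.3426 Y105.0747
G1 X135.0997 Y107.3111
G1 X123.8568 Y105.0747
G1 X114.3255 Y98.7061
G1 X107.9569 Y89.1748
G1 X105.7205 Y77.9319
G1 X107.9569 Y66.6890
G1 X114.3255 Y57.1577
G1 X123.8568 Y50.7891
G1 X135.0997 Y48.5527
G1 X146.3426 Y50.7891
G1 X155.8739 Y57.1577
G1 X162.2425 Y66.6890
G1 X164.4789 Y77.9319
M5
G00 X188.5276 Y50.6539
M3 S414
G1 X179.3643 Y27.1894 F1307
G1 X176.8116 Y60.3576
M5
G00 X34.4779 Y106.5372
M3 S185
G1 X192.1824 Y101.1279 F4130
M5
G00 X50.9630 Y87.3824
M3 S414
G1 X147.9298 Y87.3824 F1307
G1 X147.9298 Y34.1444
G1 X50.9630 Y34.1444
G1 X50.9630 Y87.3824
M5
G00 X160.6081 Y34.1567
M3 S414
G1 X19.2108 Y101.5503 F1307
M5
G00 X0.0000 Y0.0000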